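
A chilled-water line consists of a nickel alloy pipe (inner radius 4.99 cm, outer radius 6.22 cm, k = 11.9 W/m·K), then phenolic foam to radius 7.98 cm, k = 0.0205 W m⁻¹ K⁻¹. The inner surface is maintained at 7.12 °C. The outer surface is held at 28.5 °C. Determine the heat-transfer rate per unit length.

Treat each layer as a resistance in series:
  R'_nickel alloy = ln(0.0622/0.0499)/(2πk) = 0.2203/(2π·11.9) = 0.002947 m·K/W
  R'_phenolic foam = ln(0.0798/0.0622)/(2πk) = 0.2492/(2π·0.0205) = 1.934 m·K/W
ΣR = 0.002947 + 1.934 = 1.937 m·K/W
Q' = ΔT/ΣR = (7.12 °C − 28.5 °C)/1.937 = -11.0 W/m
(Negative Q' ⇒ heat flows inward; heat gain = 11.0 W/m.)

Q' = 11.0 W/m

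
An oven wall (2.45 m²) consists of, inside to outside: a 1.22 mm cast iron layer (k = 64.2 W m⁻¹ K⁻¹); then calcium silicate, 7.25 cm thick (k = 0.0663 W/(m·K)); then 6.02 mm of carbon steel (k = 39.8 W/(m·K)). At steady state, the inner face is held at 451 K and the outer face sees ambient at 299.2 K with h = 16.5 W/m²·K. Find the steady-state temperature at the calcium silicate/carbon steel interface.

T = 307.2 K

Series thermal resistances, inner to outer:
  R_cast iron = L/(kA) = 0.00122/(64.2·2.45) = 7.756×10^-6 K/W
  R_calcium silicate = L/(kA) = 0.0725/(0.0663·2.45) = 0.4463 K/W
  R_carbon steel = L/(kA) = 0.00602/(39.8·2.45) = 6.174×10^-5 K/W
  R_conv,out = 1/(hA) = 1/(16.5·2.45) = 0.02474 K/W
ΣR = 7.756×10^-6 + 0.4463 + 6.174×10^-5 + 0.02474 = 0.4711 K/W
Q = ΔT/ΣR = (451 K − 299.2 K)/0.4711 = 322.2 W
From the inner boundary to the calcium silicate/carbon steel interface, ΣR_partial = 0.4463 K/W.
T_interface = T_in − Q·ΣR_partial = 451 K − (322.2)(0.4463) = 307.2 K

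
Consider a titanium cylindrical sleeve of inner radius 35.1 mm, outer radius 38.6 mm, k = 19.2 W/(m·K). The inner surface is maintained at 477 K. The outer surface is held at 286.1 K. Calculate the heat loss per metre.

Q' = 2πk·ΔT/ln(r₂/r₁) = 2π × 19.2 × 190.9 / ln(0.0386/0.0351) = 2.42×10^5 W/m

Q' = 2.42×10^5 W/m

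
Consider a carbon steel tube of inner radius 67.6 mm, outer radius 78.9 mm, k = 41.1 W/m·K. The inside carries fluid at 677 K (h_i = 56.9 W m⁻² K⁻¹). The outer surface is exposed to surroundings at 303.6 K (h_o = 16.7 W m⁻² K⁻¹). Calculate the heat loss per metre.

Resistance network (inner→outer):
  R'_conv,in = 1/(2πr h) = 1/(2π·0.0676·56.9) = 0.04138 m·K/W
  R'_carbon steel = ln(0.0789/0.0676)/(2πk) = 0.1546/(2π·41.1) = 5.986×10^-4 m·K/W
  R'_conv,out = 1/(2πr h) = 1/(2π·0.0789·16.7) = 0.1208 m·K/W
ΣR = 0.04138 + 5.986×10^-4 + 0.1208 = 0.1628 m·K/W
Q' = ΔT/ΣR = (677 K − 303.6 K)/0.1628 = 2290 W/m

Q' = 2.29 kW/m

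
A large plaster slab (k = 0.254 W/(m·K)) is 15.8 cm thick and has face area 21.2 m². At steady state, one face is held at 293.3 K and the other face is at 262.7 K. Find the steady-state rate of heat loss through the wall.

Q = 1040 W

Q = kA·ΔT/L = 0.254 × 21.2 × |293.3 K − 262.7 K| / 0.158 = 1040 W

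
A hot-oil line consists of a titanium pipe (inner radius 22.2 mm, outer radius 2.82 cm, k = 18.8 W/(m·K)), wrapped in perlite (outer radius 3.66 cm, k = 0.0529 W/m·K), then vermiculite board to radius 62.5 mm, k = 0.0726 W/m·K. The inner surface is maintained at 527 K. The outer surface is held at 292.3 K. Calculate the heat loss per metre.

Q' = 120 W/m

Treat each layer as a resistance in series:
  R'_titanium = ln(0.0282/0.0222)/(2πk) = 0.2392/(2π·18.8) = 0.002025 m·K/W
  R'_perlite = ln(0.0366/0.0282)/(2πk) = 0.2607/(2π·0.0529) = 0.7844 m·K/W
  R'_vermiculite board = ln(0.0625/0.0366)/(2πk) = 0.5351/(2π·0.0726) = 1.173 m·K/W
ΣR = 0.002025 + 0.7844 + 1.173 = 1.959 m·K/W
Q' = ΔT/ΣR = (527 K − 292.3 K)/1.959 = 120 W/m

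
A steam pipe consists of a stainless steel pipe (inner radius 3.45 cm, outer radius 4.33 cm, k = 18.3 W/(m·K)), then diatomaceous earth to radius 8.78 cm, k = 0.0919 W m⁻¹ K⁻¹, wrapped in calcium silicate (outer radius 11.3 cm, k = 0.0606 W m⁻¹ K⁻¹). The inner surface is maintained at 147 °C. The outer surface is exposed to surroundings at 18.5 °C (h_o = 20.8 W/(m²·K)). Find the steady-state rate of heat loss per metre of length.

Resistance network (inner→outer):
  R'_stainless steel = ln(0.0433/0.0345)/(2πk) = 0.2272/(2π·18.3) = 0.001976 m·K/W
  R'_diatomaceous earth = ln(0.0878/0.0433)/(2πk) = 0.7069/(2π·0.0919) = 1.224 m·K/W
  R'_calcium silicate = ln(0.113/0.0878)/(2πk) = 0.2523/(2π·0.0606) = 0.6627 m·K/W
  R'_conv,out = 1/(2πr h) = 1/(2π·0.113·20.8) = 0.06771 m·K/W
ΣR = 0.001976 + 1.224 + 0.6627 + 0.06771 = 1.956 m·K/W
Q' = ΔT/ΣR = (147 °C − 18.5 °C)/1.956 = 65.7 W/m

Q' = 65.7 W/m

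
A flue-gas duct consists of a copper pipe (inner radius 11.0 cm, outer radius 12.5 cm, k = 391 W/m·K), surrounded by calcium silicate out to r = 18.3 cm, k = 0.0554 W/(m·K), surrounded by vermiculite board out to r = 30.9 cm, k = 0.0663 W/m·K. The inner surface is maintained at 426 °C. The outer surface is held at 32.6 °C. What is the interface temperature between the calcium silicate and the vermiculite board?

T = 243 °C

Series thermal resistances, inner to outer:
  R'_copper = ln(0.125/0.110)/(2πk) = 0.1278/(2π·391) = 5.203×10^-5 m·K/W
  R'_calcium silicate = ln(0.183/0.125)/(2πk) = 0.3812/(2π·0.0554) = 1.095 m·K/W
  R'_vermiculite board = ln(0.309/0.183)/(2πk) = 0.5239/(2π·0.0663) = 1.258 m·K/W
ΣR = 5.203×10^-5 + 1.095 + 1.258 = 2.353 m·K/W
Q' = ΔT/ΣR = (426 °C − 32.6 °C)/2.353 = 167.2 W/m
From the inner boundary to the calcium silicate/vermiculite board interface, ΣR_partial = 1.095 m·K/W.
T_interface = T_in − Q'·ΣR_partial = 426 °C − (167.2)(1.095) = 243 °C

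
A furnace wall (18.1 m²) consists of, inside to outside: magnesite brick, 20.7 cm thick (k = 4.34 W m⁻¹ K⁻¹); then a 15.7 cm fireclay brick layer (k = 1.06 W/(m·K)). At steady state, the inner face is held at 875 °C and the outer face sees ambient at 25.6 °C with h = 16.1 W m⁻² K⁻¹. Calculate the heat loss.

Q = 59.6 kW

Series thermal resistances, inner to outer:
  R_magnesite brick = L/(kA) = 0.207/(4.34·18.1) = 0.002635 K/W
  R_fireclay brick = L/(kA) = 0.157/(1.06·18.1) = 0.008183 K/W
  R_conv,out = 1/(hA) = 1/(16.1·18.1) = 0.003432 K/W
ΣR = 0.002635 + 0.008183 + 0.003432 = 0.01425 K/W
Q = ΔT/ΣR = (875 °C − 25.6 °C)/0.01425 = 59600 W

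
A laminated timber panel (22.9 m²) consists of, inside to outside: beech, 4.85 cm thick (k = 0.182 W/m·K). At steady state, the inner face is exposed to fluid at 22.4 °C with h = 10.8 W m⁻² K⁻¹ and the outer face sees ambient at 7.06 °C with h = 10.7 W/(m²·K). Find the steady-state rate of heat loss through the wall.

Q = 776 W

Resistance network (inner→outer):
  R_conv,in = 1/(hA) = 1/(10.8·22.9) = 0.004043 K/W
  R_beech = L/(kA) = 0.0485/(0.182·22.9) = 0.01164 K/W
  R_conv,out = 1/(hA) = 1/(10.7·22.9) = 0.004081 K/W
ΣR = 0.004043 + 0.01164 + 0.004081 = 0.01976 K/W
Q = ΔT/ΣR = (22.4 °C − 7.06 °C)/0.01976 = 776 W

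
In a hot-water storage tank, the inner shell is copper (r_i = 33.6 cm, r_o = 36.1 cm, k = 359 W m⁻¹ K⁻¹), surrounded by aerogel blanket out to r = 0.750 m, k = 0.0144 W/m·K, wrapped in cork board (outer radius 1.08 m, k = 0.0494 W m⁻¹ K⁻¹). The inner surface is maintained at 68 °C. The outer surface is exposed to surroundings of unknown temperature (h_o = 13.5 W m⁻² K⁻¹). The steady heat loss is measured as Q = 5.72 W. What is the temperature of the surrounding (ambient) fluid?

Sum the resistances:
  R_copper = (1/0.336 − 1/0.361)/(4πk) = 0.2061/(4π·359) = 4.569×10^-5 K/W
  R_aerogel blanket = (1/0.361 − 1/0.750)/(4πk) = 1.437/(4π·0.0144) = 7.940 K/W
  R_cork board = (1/0.750 − 1/1.08)/(4πk) = 0.4074/(4π·0.0494) = 0.6563 K/W
  R_conv,out = 1/(4πr²h) = 1/(4π·1.08²·13.5) = 0.005054 K/W
ΣR = 8.601 K/W
ΔT = Q·ΣR = 5.72 × 8.601 = 49.20 K
Heat flows outward, so T_out = T_in − ΔT = 68 − 49.20 = 18.8 °C

T_out = 18.8 °C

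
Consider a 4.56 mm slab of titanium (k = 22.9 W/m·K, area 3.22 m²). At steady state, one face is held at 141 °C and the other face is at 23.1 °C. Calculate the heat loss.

Q = 1910 kW

Q = kA·ΔT/L = 22.9 × 3.22 × |141 °C − 23.1 °C| / 0.00456 = 1.91×10^6 W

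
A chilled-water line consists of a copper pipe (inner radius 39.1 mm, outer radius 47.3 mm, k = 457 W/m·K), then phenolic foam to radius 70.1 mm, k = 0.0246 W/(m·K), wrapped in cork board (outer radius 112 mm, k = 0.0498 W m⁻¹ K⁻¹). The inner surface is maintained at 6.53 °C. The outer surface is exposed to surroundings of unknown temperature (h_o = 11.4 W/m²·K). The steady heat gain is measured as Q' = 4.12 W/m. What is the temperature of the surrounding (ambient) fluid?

Sum the resistances:
  R'_copper = ln(0.0473/0.0391)/(2πk) = 0.1904/(2π·457) = 6.630×10^-5 m·K/W
  R'_phenolic foam = ln(0.0701/0.0473)/(2πk) = 0.3934/(2π·0.0246) = 2.545 m·K/W
  R'_cork board = ln(0.112/0.0701)/(2πk) = 0.4686/(2π·0.0498) = 1.498 m·K/W
  R'_conv,out = 1/(2πr h) = 1/(2π·0.112·11.4) = 0.1247 m·K/W
ΣR = 4.167 m·K/W
ΔT = Q'·ΣR = 4.12 × 4.167 = 17.17 K
Heat flows inward, so T_out = T_in + ΔT = 6.53 + 17.17 = 23.7 °C

T_out = 23.7 °C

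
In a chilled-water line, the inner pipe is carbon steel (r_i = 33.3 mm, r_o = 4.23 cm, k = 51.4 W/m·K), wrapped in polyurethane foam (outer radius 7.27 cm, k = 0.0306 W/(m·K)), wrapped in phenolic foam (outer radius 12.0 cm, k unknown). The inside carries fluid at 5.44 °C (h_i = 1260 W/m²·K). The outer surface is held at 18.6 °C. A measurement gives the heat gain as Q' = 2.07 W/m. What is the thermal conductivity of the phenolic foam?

k = 0.0226 W/m·K

ΣR = ΔT/Q' = |5.44 − 18.6|/2.07 = 6.357 m·K/W
Known resistances:
  R'_conv,in = 1/(2πr h) = 1/(2π·0.0333·1260) = 0.003793 m·K/W
  R'_carbon steel = ln(0.0423/0.0333)/(2πk) = 0.2392/(2π·51.4) = 7.408×10^-4 m·K/W
  R'_polyurethane foam = ln(0.0727/0.0423)/(2πk) = 0.5416/(2π·0.0306) = 2.817 m·K/W
R_phenolic foam = ΣR − ΣR_known = 6.357 − 2.822 = 3.535 m·K/W
ln(r₂/r₁)/(2πk) = 3.535 ⇒ k = 0.5012/(2π·3.535) = 0.0226 W/m·K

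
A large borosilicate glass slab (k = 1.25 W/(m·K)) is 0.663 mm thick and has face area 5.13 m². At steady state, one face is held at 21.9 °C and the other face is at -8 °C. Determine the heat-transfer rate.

Q = 2.89×10^5 W

Q = kA·ΔT/L = 1.25 × 5.13 × |21.9 °C − -8 °C| / 6.63×10^-4 = 2.89×10^5 W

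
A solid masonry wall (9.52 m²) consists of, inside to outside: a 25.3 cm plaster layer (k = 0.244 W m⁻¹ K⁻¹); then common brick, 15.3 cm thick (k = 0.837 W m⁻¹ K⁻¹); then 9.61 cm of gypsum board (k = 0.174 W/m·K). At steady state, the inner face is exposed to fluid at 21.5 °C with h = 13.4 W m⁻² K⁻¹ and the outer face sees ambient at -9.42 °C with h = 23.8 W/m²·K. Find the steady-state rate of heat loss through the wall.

Q = 156 W

Resistance network (inner→outer):
  R_conv,in = 1/(hA) = 1/(13.4·9.52) = 0.007839 K/W
  R_plaster = L/(kA) = 0.253/(0.244·9.52) = 0.1089 K/W
  R_common brick = L/(kA) = 0.153/(0.837·9.52) = 0.01920 K/W
  R_gypsum board = L/(kA) = 0.0961/(0.174·9.52) = 0.05801 K/W
  R_conv,out = 1/(hA) = 1/(23.8·9.52) = 0.004414 K/W
ΣR = 0.007839 + 0.1089 + 0.01920 + 0.05801 + 0.004414 = 0.1984 K/W
Q = ΔT/ΣR = (21.5 °C − -9.42 °C)/0.1984 = 156 W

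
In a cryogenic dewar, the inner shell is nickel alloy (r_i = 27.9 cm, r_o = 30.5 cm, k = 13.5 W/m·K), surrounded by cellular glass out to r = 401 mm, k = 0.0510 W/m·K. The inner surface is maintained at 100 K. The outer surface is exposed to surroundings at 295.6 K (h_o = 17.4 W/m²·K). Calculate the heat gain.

Treat each layer as a resistance in series:
  R_nickel alloy = (1/0.279 − 1/0.305)/(4πk) = 0.3055/(4π·13.5) = 0.001801 K/W
  R_cellular glass = (1/0.305 − 1/0.401)/(4πk) = 0.7849/(4π·0.0510) = 1.225 K/W
  R_conv,out = 1/(4πr²h) = 1/(4π·0.401²·17.4) = 0.02844 K/W
ΣR = 0.001801 + 1.225 + 0.02844 = 1.255 K/W
Q = ΔT/ΣR = (100 K − 295.6 K)/1.255 = -156 W
(Negative Q ⇒ heat flows inward; heat gain = 156 W.)

Q = 156 W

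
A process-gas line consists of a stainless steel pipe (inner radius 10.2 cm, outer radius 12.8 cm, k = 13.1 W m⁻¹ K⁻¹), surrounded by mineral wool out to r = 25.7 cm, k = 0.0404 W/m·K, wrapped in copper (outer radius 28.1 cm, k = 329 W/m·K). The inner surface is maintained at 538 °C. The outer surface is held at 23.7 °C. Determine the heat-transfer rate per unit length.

Q' = 187 W/m

Resistance network (inner→outer):
  R'_stainless steel = ln(0.128/0.102)/(2πk) = 0.2271/(2π·13.1) = 0.002759 m·K/W
  R'_mineral wool = ln(0.257/0.128)/(2πk) = 0.6970/(2π·0.0404) = 2.746 m·K/W
  R'_copper = ln(0.281/0.257)/(2πk) = 0.08928/(2π·329) = 4.319×10^-5 m·K/W
ΣR = 0.002759 + 2.746 + 4.319×10^-5 = 2.749 m·K/W
Q' = ΔT/ΣR = (538 °C − 23.7 °C)/2.749 = 187 W/m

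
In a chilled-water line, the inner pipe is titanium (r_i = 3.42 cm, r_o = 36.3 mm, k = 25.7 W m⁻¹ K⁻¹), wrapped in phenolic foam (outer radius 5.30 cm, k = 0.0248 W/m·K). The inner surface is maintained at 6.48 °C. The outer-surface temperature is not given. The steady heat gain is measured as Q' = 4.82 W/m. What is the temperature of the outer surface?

T_out = 18.2 °C

Series resistances:
  R'_titanium = ln(0.0363/0.0342)/(2πk) = 0.05959/(2π·25.7) = 3.690×10^-4 m·K/W
  R'_phenolic foam = ln(0.0530/0.0363)/(2πk) = 0.3785/(2π·0.0248) = 2.429 m·K/W
ΣR = 2.429 m·K/W
ΔT = Q'·ΣR = 4.82 × 2.429 = 11.71 K
Heat flows inward, so T_out = T_in + ΔT = 6.48 + 11.71 = 18.2 °C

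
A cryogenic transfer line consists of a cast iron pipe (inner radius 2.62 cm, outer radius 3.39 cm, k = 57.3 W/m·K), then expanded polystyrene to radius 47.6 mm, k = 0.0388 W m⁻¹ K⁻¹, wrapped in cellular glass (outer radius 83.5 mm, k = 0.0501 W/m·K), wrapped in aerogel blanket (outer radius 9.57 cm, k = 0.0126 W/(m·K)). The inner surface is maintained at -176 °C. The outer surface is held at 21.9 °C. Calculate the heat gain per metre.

Q' = 40.4 W/m

Resistance network (inner→outer):
  R'_cast iron = ln(0.0339/0.0262)/(2πk) = 0.2577/(2π·57.3) = 7.157×10^-4 m·K/W
  R'_expanded polystyrene = ln(0.0476/0.0339)/(2πk) = 0.3394/(2π·0.0388) = 1.392 m·K/W
  R'_cellular glass = ln(0.0835/0.0476)/(2πk) = 0.5620/(2π·0.0501) = 1.785 m·K/W
  R'_aerogel blanket = ln(0.0957/0.0835)/(2πk) = 0.1364/(2π·0.0126) = 1.723 m·K/W
ΣR = 7.157×10^-4 + 1.392 + 1.785 + 1.723 = 4.901 m·K/W
Q' = ΔT/ΣR = (-176 °C − 21.9 °C)/4.901 = -40.4 W/m
(Negative Q' ⇒ heat flows inward; heat gain = 40.4 W/m.)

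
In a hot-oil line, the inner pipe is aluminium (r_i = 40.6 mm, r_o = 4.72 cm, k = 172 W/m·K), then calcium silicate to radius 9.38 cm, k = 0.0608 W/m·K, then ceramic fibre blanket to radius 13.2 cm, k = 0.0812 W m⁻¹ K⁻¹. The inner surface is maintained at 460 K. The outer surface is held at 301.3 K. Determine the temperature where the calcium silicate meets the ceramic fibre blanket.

T = 344.4 K

Resistance network (inner→outer):
  R'_aluminium = ln(0.0472/0.0406)/(2πk) = 0.1506/(2π·172) = 1.394×10^-4 m·K/W
  R'_calcium silicate = ln(0.0938/0.0472)/(2πk) = 0.6868/(2π·0.0608) = 1.798 m·K/W
  R'_ceramic fibre blanket = ln(0.132/0.0938)/(2πk) = 0.3416/(2π·0.0812) = 0.6696 m·K/W
ΣR = 1.394×10^-4 + 1.798 + 0.6696 = 2.468 m·K/W
Q' = ΔT/ΣR = (460 K − 301.3 K)/2.468 = 64.30 W/m
From the inner boundary to the calcium silicate/ceramic fibre blanket interface, ΣR_partial = 1.798 m·K/W.
T_interface = T_in − Q'·ΣR_partial = 460 K − (64.30)(1.798) = 344.4 K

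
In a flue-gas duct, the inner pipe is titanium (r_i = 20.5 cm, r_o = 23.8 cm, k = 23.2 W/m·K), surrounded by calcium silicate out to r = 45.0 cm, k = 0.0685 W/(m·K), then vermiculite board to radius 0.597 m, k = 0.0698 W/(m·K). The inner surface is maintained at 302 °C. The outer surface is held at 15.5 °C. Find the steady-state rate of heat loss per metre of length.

Q' = 135 W/m

Resistance network (inner→outer):
  R'_titanium = ln(0.238/0.205)/(2πk) = 0.1493/(2π·23.2) = 0.001024 m·K/W
  R'_calcium silicate = ln(0.450/0.238)/(2πk) = 0.6370/(2π·0.0685) = 1.480 m·K/W
  R'_vermiculite board = ln(0.597/0.450)/(2πk) = 0.2827/(2π·0.0698) = 0.6445 m·K/W
ΣR = 0.001024 + 1.480 + 0.6445 = 2.126 m·K/W
Q' = ΔT/ΣR = (302 °C − 15.5 °C)/2.126 = 135 W/m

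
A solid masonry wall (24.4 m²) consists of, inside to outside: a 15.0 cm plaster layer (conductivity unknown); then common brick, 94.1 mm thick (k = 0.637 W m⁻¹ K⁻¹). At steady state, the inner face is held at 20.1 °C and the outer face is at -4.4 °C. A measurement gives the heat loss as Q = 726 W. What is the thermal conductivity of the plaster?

k = 0.222 W/m·K

ΣR = ΔT/Q = |20.1 − -4.4|/726 = 0.03375 K/W
Known resistances:
  R_common brick = L/(kA) = 0.0941/(0.637·24.4) = 0.006054 K/W
R_plaster = ΣR − ΣR_known = 0.03375 − 0.006054 = 0.02770 K/W
L/(kA) = 0.02770 ⇒ k = 0.150/(0.02770·24.4) = 0.222 W/m·K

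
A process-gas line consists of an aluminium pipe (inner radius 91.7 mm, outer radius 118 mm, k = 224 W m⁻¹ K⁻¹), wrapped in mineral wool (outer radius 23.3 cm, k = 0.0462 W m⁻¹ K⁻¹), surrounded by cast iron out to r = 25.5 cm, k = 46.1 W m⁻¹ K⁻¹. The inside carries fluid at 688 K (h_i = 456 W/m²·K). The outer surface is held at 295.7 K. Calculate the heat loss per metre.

Q' = 167 W/m

Resistance network (inner→outer):
  R'_conv,in = 1/(2πr h) = 1/(2π·0.0917·456) = 0.003806 m·K/W
  R'_aluminium = ln(0.118/0.0917)/(2πk) = 0.2522/(2π·224) = 1.792×10^-4 m·K/W
  R'_mineral wool = ln(0.233/0.118)/(2πk) = 0.6804/(2π·0.0462) = 2.344 m·K/W
  R'_cast iron = ln(0.255/0.233)/(2πk) = 0.09023/(2π·46.1) = 3.115×10^-4 m·K/W
ΣR = 0.003806 + 1.792×10^-4 + 2.344 + 3.115×10^-4 = 2.348 m·K/W
Q' = ΔT/ΣR = (688 K − 295.7 K)/2.348 = 167 W/m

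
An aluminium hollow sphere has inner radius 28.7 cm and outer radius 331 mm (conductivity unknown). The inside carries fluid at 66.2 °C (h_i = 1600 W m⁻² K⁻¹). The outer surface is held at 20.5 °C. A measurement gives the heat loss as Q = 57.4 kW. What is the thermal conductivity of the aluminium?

k = 192 W/m·K

ΣR = ΔT/Q = |66.2 − 20.5|/57400 = 7.962×10^-4 K/W
Known resistances:
  R_conv,in = 1/(4πr²h) = 1/(4π·0.287²·1600) = 6.038×10^-4 K/W
R_aluminium = ΣR − ΣR_known = 7.962×10^-4 − 6.038×10^-4 = 1.924×10^-4 K/W
(1/r₁−1/r₂)/(4πk) = 1.924×10^-4 ⇒ k = 0.4632/(4π·1.924×10^-4) = 192 W/m·K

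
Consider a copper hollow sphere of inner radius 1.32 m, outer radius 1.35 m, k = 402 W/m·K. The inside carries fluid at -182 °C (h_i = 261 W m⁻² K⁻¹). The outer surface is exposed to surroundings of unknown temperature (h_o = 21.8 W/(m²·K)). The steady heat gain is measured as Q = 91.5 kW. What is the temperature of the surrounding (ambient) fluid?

Series resistances:
  R_conv,in = 1/(4πr²h) = 1/(4π·1.32²·261) = 1.750×10^-4 K/W
  R_copper = (1/1.32 − 1/1.35)/(4πk) = 0.01684/(4π·402) = 3.333×10^-6 K/W
  R_conv,out = 1/(4πr²h) = 1/(4π·1.35²·21.8) = 0.002003 K/W
ΣR = 0.002181 K/W
ΔT = Q·ΣR = 91500 × 0.002181 = 199.6 K
Heat flows inward, so T_out = T_in + ΔT = -182 + 199.6 = 17.6 °C

T_out = 17.6 °C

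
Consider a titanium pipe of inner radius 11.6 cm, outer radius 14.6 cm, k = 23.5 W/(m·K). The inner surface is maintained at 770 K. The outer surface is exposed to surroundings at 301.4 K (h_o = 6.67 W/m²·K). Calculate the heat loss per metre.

Resistance network (inner→outer):
  R'_titanium = ln(0.146/0.116)/(2πk) = 0.2300/(2π·23.5) = 0.001558 m·K/W
  R'_conv,out = 1/(2πr h) = 1/(2π·0.146·6.67) = 0.1634 m·K/W
ΣR = 0.001558 + 0.1634 = 0.1650 m·K/W
Q' = ΔT/ΣR = (770 K − 301.4 K)/0.1650 = 2840 W/m

Q' = 2.84 kW/m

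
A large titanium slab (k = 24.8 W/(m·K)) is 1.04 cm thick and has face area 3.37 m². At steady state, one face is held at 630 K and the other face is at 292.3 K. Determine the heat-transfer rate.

Q = 2710 kW

Q = kA·ΔT/L = 24.8 × 3.37 × |630 K − 292.3 K| / 0.0104 = 2.71×10^6 W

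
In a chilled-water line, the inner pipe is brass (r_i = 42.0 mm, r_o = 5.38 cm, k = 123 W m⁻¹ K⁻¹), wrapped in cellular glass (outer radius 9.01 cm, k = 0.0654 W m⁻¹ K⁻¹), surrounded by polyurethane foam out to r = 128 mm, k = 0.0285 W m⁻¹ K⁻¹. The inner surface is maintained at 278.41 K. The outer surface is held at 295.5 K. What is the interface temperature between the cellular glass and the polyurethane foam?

Treat each layer as a resistance in series:
  R'_brass = ln(0.0538/0.0420)/(2πk) = 0.2476/(2π·123) = 3.204×10^-4 m·K/W
  R'_cellular glass = ln(0.0901/0.0538)/(2πk) = 0.5156/(2π·0.0654) = 1.255 m·K/W
  R'_polyurethane foam = ln(0.128/0.0901)/(2πk) = 0.3511/(2π·0.0285) = 1.961 m·K/W
ΣR = 3.204×10^-4 + 1.255 + 1.961 = 3.216 m·K/W
Q' = ΔT/ΣR = (278.41 K − 295.5 K)/3.216 = -5.314 W/m
From the inner boundary to the cellular glass/polyurethane foam interface, ΣR_partial = 1.255 m·K/W.
T_interface = T_in − Q'·ΣR_partial = 278.41 K − (-5.314)(1.255) = 285.1 K

T = 285.1 K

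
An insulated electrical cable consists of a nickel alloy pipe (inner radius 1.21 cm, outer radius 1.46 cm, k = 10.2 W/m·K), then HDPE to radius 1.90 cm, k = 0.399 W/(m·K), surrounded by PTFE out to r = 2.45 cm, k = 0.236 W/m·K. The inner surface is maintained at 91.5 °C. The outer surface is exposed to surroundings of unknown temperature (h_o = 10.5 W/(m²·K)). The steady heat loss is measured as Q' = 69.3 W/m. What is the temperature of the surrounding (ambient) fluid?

T_out = 29.3 °C

Series resistances:
  R'_nickel alloy = ln(0.0146/0.0121)/(2πk) = 0.1878/(2π·10.2) = 0.002931 m·K/W
  R'_HDPE = ln(0.0190/0.0146)/(2πk) = 0.2634/(2π·0.399) = 0.1051 m·K/W
  R'_PTFE = ln(0.0245/0.0190)/(2πk) = 0.2542/(2π·0.236) = 0.1715 m·K/W
  R'_conv,out = 1/(2πr h) = 1/(2π·0.0245·10.5) = 0.6187 m·K/W
ΣR = 0.8981 m·K/W
ΔT = Q'·ΣR = 69.3 × 0.8981 = 62.24 K
Heat flows outward, so T_out = T_in − ΔT = 91.5 − 62.24 = 29.3 °C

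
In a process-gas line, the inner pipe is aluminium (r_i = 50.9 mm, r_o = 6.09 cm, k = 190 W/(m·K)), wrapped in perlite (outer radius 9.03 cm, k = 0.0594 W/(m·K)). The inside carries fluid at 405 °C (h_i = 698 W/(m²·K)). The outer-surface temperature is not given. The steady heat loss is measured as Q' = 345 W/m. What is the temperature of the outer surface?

T_out = 39.3 °C

Sum the resistances:
  R'_conv,in = 1/(2πr h) = 1/(2π·0.0509·698) = 0.004480 m·K/W
  R'_aluminium = ln(0.0609/0.0509)/(2πk) = 0.1794/(2π·190) = 1.503×10^-4 m·K/W
  R'_perlite = ln(0.0903/0.0609)/(2πk) = 0.3939/(2π·0.0594) = 1.055 m·K/W
ΣR = 1.060 m·K/W
ΔT = Q'·ΣR = 345 × 1.060 = 365.7 K
Heat flows outward, so T_out = T_in − ΔT = 405 − 365.7 = 39.3 °C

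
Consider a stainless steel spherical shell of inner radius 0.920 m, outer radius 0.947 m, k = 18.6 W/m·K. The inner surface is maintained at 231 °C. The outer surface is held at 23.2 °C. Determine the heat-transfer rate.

Q = 4πk·ΔT/(1/r₁ − 1/r₂) = 4π × 18.6 × 207.8 / (1/0.920 − 1/0.947) = 1.57×10^6 W

Q = 1.57×10^6 W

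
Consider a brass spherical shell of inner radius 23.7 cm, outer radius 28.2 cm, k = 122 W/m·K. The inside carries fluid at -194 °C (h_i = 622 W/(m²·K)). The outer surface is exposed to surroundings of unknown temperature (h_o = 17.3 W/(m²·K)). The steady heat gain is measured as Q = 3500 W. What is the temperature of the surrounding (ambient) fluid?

T_out = 18.0 °C

Series resistances:
  R_conv,in = 1/(4πr²h) = 1/(4π·0.237²·622) = 0.002278 K/W
  R_brass = (1/0.237 − 1/0.282)/(4πk) = 0.6733/(4π·122) = 4.392×10^-4 K/W
  R_conv,out = 1/(4πr²h) = 1/(4π·0.282²·17.3) = 0.05784 K/W
ΣR = 0.06056 K/W
ΔT = Q·ΣR = 3500 × 0.06056 = 212.0 K
Heat flows inward, so T_out = T_in + ΔT = -194 + 212.0 = 18.0 °C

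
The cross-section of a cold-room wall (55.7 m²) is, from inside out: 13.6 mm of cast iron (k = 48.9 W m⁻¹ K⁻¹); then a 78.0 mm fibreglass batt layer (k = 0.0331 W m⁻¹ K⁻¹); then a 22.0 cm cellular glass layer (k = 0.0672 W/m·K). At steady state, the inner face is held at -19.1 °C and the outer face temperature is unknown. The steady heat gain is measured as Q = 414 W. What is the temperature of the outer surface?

Sum the resistances:
  R_cast iron = L/(kA) = 0.0136/(48.9·55.7) = 4.993×10^-6 K/W
  R_fibreglass batt = L/(kA) = 0.0780/(0.0331·55.7) = 0.04231 K/W
  R_cellular glass = L/(kA) = 0.220/(0.0672·55.7) = 0.05878 K/W
ΣR = 0.1011 K/W
ΔT = Q·ΣR = 414 × 0.1011 = 41.86 K
Heat flows inward, so T_out = T_in + ΔT = -19.1 + 41.86 = 22.8 °C

T_out = 22.8 °C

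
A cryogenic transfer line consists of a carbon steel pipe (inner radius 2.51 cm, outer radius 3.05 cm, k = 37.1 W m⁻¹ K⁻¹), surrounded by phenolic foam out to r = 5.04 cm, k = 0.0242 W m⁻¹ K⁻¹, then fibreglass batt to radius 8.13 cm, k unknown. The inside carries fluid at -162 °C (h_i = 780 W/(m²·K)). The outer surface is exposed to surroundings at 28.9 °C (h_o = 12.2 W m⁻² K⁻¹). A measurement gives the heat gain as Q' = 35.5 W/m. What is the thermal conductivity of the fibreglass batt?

ΣR = ΔT/Q' = |-162 − 28.9|/35.5 = 5.377 m·K/W
Known resistances:
  R'_conv,in = 1/(2πr h) = 1/(2π·0.0251·780) = 0.008129 m·K/W
  R'_carbon steel = ln(0.0305/0.0251)/(2πk) = 0.1949/(2π·37.1) = 8.359×10^-4 m·K/W
  R'_phenolic foam = ln(0.0504/0.0305)/(2πk) = 0.5023/(2π·0.0242) = 3.303 m·K/W
  R'_conv,out = 1/(2πr h) = 1/(2π·0.0813·12.2) = 0.1605 m·K/W
R_fibreglass batt = ΣR − ΣR_known = 5.377 − 3.472 = 1.905 m·K/W
ln(r₂/r₁)/(2πk) = 1.905 ⇒ k = 0.4782/(2π·1.905) = 0.0400 W/m·K

k = 0.0400 W/m·K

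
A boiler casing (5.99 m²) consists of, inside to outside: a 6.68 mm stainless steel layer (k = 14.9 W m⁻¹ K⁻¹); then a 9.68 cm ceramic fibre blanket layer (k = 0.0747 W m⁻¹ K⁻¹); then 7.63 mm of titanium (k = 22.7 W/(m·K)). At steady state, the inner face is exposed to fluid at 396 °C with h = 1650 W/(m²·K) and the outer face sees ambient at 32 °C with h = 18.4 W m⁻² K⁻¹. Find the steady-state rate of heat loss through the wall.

Q = 1610 W

Series thermal resistances, inner to outer:
  R_conv,in = 1/(hA) = 1/(1650·5.99) = 1.012×10^-4 K/W
  R_stainless steel = L/(kA) = 0.00668/(14.9·5.99) = 7.485×10^-5 K/W
  R_ceramic fibre blanket = L/(kA) = 0.0968/(0.0747·5.99) = 0.2163 K/W
  R_titanium = L/(kA) = 0.00763/(22.7·5.99) = 5.611×10^-5 K/W
  R_conv,out = 1/(hA) = 1/(18.4·5.99) = 0.009073 K/W
ΣR = 1.012×10^-4 + 7.485×10^-5 + 0.2163 + 5.611×10^-5 + 0.009073 = 0.2256 K/W
Q = ΔT/ΣR = (396 °C − 32 °C)/0.2256 = 1610 W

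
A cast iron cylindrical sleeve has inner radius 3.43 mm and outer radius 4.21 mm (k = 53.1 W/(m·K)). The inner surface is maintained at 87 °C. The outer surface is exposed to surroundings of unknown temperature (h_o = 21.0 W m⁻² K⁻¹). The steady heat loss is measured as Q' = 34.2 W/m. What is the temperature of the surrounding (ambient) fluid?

Series resistances:
  R'_cast iron = ln(0.00421/0.00343)/(2πk) = 0.2049/(2π·53.1) = 6.141×10^-4 m·K/W
  R'_conv,out = 1/(2πr h) = 1/(2π·0.00421·21.0) = 1.800 m·K/W
ΣR = 1.801 m·K/W
ΔT = Q'·ΣR = 34.2 × 1.801 = 61.59 K
Heat flows outward, so T_out = T_in − ΔT = 87 − 61.59 = 25.4 °C

T_out = 25.4 °C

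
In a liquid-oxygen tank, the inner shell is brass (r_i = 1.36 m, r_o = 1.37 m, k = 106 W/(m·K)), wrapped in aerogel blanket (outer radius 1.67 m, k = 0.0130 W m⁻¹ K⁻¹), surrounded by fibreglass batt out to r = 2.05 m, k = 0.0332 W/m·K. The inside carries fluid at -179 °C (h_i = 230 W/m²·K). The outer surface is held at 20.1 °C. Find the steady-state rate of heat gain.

Q = 186 W

Series thermal resistances, inner to outer:
  R_conv,in = 1/(4πr²h) = 1/(4π·1.36²·230) = 1.871×10^-4 K/W
  R_brass = (1/1.36 − 1/1.37)/(4πk) = 0.005367/(4π·106) = 4.029×10^-6 K/W
  R_aerogel blanket = (1/1.37 − 1/1.67)/(4πk) = 0.1311/(4π·0.0130) = 0.8027 K/W
  R_fibreglass batt = (1/1.67 − 1/2.05)/(4πk) = 0.1110/(4π·0.0332) = 0.2661 K/W
ΣR = 1.871×10^-4 + 4.029×10^-6 + 0.8027 + 0.2661 = 1.069 K/W
Q = ΔT/ΣR = (-179 °C − 20.1 °C)/1.069 = -186 W
(Negative Q ⇒ heat flows inward; heat gain = 186 W.)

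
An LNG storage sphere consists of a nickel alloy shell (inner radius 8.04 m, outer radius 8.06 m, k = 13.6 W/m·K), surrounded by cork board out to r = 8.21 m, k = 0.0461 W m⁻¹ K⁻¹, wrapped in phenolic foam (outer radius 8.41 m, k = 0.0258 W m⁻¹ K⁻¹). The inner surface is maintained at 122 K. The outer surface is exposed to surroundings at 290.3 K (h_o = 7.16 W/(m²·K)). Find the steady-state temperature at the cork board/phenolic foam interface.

Resistance network (inner→outer):
  R_nickel alloy = (1/8.04 − 1/8.06)/(4πk) = 3.086×10^-4/(4π·13.6) = 1.806×10^-6 K/W
  R_cork board = (1/8.06 − 1/8.21)/(4πk) = 0.002267/(4π·0.0461) = 0.003913 K/W
  R_phenolic foam = (1/8.21 − 1/8.41)/(4πk) = 0.002897/(4π·0.0258) = 0.008934 K/W
  R_conv,out = 1/(4πr²h) = 1/(4π·8.41²·7.16) = 1.571×10^-4 K/W
ΣR = 1.806×10^-6 + 0.003913 + 0.008934 + 1.571×10^-4 = 0.01301 K/W
Q = ΔT/ΣR = (122 K − 290.3 K)/0.01301 = -12940 W
From the inner boundary to the cork board/phenolic foam interface, ΣR_partial = 0.003915 K/W.
T_interface = T_in − Q·ΣR_partial = 122 K − (-12940)(0.003915) = 173 K

T = 173 K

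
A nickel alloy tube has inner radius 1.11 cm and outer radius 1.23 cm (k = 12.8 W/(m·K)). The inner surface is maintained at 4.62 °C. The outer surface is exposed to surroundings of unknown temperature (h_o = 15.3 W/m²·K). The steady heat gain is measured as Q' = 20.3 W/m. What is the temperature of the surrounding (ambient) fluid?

T_out = 21.8 °C

Sum the resistances:
  R'_nickel alloy = ln(0.0123/0.0111)/(2πk) = 0.1027/(2π·12.8) = 0.001276 m·K/W
  R'_conv,out = 1/(2πr h) = 1/(2π·0.0123·15.3) = 0.8457 m·K/W
ΣR = 0.8470 m·K/W
ΔT = Q'·ΣR = 20.3 × 0.8470 = 17.19 K
Heat flows inward, so T_out = T_in + ΔT = 4.62 + 17.19 = 21.8 °C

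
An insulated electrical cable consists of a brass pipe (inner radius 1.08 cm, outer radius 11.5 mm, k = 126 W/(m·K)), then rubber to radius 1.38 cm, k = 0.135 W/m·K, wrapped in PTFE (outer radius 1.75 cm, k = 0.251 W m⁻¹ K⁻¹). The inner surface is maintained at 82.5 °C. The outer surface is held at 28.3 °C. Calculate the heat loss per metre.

Q' = 148 W/m

Treat each layer as a resistance in series:
  R'_brass = ln(0.0115/0.0108)/(2πk) = 0.06280/(2π·126) = 7.933×10^-5 m·K/W
  R'_rubber = ln(0.0138/0.0115)/(2πk) = 0.1823/(2π·0.135) = 0.2149 m·K/W
  R'_PTFE = ln(0.0175/0.0138)/(2πk) = 0.2375/(2π·0.251) = 0.1506 m·K/W
ΣR = 7.933×10^-5 + 0.2149 + 0.1506 = 0.3656 m·K/W
Q' = ΔT/ΣR = (82.5 °C − 28.3 °C)/0.3656 = 148 W/m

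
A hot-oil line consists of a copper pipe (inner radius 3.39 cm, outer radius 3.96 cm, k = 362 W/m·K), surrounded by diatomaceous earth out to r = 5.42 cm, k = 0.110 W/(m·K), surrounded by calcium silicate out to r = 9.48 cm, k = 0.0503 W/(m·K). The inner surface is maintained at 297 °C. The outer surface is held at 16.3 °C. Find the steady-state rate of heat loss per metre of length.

Series thermal resistances, inner to outer:
  R'_copper = ln(0.0396/0.0339)/(2πk) = 0.1554/(2π·362) = 6.833×10^-5 m·K/W
  R'_diatomaceous earth = ln(0.0542/0.0396)/(2πk) = 0.3139/(2π·0.110) = 0.4541 m·K/W
  R'_calcium silicate = ln(0.0948/0.0542)/(2πk) = 0.5591/(2π·0.0503) = 1.769 m·K/W
ΣR = 6.833×10^-5 + 0.4541 + 1.769 = 2.223 m·K/W
Q' = ΔT/ΣR = (297 °C − 16.3 °C)/2.223 = 126 W/m

Q' = 126 W/m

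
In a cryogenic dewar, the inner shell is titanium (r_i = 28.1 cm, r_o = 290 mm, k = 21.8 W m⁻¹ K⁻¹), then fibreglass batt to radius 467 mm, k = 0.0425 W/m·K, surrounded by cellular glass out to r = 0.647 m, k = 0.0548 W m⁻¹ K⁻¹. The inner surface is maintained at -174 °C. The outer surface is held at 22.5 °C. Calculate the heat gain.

Series thermal resistances, inner to outer:
  R_titanium = (1/0.281 − 1/0.290)/(4πk) = 0.1104/(4π·21.8) = 4.032×10^-4 K/W
  R_fibreglass batt = (1/0.290 − 1/0.467)/(4πk) = 1.307/(4π·0.0425) = 2.447 K/W
  R_cellular glass = (1/0.467 − 1/0.647)/(4πk) = 0.5957/(4π·0.0548) = 0.8651 K/W
ΣR = 4.032×10^-4 + 2.447 + 0.8651 = 3.313 K/W
Q = ΔT/ΣR = (-174 °C − 22.5 °C)/3.313 = -59.3 W
(Negative Q ⇒ heat flows inward; heat gain = 59.3 W.)

Q = 59.3 W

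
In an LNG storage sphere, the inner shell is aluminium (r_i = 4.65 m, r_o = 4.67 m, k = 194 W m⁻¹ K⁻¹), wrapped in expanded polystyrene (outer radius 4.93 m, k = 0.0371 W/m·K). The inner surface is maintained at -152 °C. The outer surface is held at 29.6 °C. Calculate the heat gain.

Q = 7.50 kW

Resistance network (inner→outer):
  R_aluminium = (1/4.65 − 1/4.67)/(4πk) = 9.210×10^-4/(4π·194) = 3.778×10^-7 K/W
  R_expanded polystyrene = (1/4.67 − 1/4.93)/(4πk) = 0.01129/(4π·0.0371) = 0.02422 K/W
ΣR = 3.778×10^-7 + 0.02422 = 0.02422 K/W
Q = ΔT/ΣR = (-152 °C − 29.6 °C)/0.02422 = -7500 W
(Negative Q ⇒ heat flows inward; heat gain = 7500 W.)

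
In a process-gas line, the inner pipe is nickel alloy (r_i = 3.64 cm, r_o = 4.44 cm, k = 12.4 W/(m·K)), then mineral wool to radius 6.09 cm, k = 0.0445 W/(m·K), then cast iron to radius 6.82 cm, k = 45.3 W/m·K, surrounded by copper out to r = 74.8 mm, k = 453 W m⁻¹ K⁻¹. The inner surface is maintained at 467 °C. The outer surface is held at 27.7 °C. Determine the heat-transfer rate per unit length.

Series thermal resistances, inner to outer:
  R'_nickel alloy = ln(0.0444/0.0364)/(2πk) = 0.1987/(2π·12.4) = 0.002550 m·K/W
  R'_mineral wool = ln(0.0609/0.0444)/(2πk) = 0.3160/(2π·0.0445) = 1.130 m·K/W
  R'_cast iron = ln(0.0682/0.0609)/(2πk) = 0.1132/(2π·45.3) = 3.978×10^-4 m·K/W
  R'_copper = ln(0.0748/0.0682)/(2πk) = 0.09237/(2π·453) = 3.245×10^-5 m·K/W
ΣR = 0.002550 + 1.130 + 3.978×10^-4 + 3.245×10^-5 = 1.133 m·K/W
Q' = ΔT/ΣR = (467 °C − 27.7 °C)/1.133 = 388 W/m

Q' = 388 W/m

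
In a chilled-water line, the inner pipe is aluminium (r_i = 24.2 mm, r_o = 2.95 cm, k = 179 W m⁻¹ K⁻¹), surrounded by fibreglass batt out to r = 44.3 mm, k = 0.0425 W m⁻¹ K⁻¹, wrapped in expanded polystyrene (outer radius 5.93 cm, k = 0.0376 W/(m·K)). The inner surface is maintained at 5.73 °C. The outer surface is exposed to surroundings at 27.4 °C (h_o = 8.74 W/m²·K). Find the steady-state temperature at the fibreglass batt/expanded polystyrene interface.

T = 16.5 °C

Resistance network (inner→outer):
  R'_aluminium = ln(0.0295/0.0242)/(2πk) = 0.1980/(2π·179) = 1.761×10^-4 m·K/W
  R'_fibreglass batt = ln(0.0443/0.0295)/(2πk) = 0.4066/(2π·0.0425) = 1.523 m·K/W
  R'_expanded polystyrene = ln(0.0593/0.0443)/(2πk) = 0.2916/(2π·0.0376) = 1.234 m·K/W
  R'_conv,out = 1/(2πr h) = 1/(2π·0.0593·8.74) = 0.3071 m·K/W
ΣR = 1.761×10^-4 + 1.523 + 1.234 + 0.3071 = 3.064 m·K/W
Q' = ΔT/ΣR = (5.73 °C − 27.4 °C)/3.064 = -7.072 W/m
From the inner boundary to the fibreglass batt/expanded polystyrene interface, ΣR_partial = 1.523 m·K/W.
T_interface = T_in − Q'·ΣR_partial = 5.73 °C − (-7.072)(1.523) = 16.5 °C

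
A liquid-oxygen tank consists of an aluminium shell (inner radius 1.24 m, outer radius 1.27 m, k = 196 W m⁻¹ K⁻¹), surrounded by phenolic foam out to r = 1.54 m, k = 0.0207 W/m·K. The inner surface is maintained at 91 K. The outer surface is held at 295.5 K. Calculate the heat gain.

Q = 385 W

Resistance network (inner→outer):
  R_aluminium = (1/1.24 − 1/1.27)/(4πk) = 0.01905/(4π·196) = 7.734×10^-6 K/W
  R_phenolic foam = (1/1.27 − 1/1.54)/(4πk) = 0.1381/(4π·0.0207) = 0.5307 K/W
ΣR = 7.734×10^-6 + 0.5307 = 0.5307 K/W
Q = ΔT/ΣR = (91 K − 295.5 K)/0.5307 = -385 W
(Negative Q ⇒ heat flows inward; heat gain = 385 W.)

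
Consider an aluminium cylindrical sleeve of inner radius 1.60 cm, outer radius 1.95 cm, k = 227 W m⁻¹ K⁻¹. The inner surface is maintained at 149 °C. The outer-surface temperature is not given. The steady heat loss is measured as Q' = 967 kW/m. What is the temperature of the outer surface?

Series resistances:
  R'_aluminium = ln(0.0195/0.0160)/(2πk) = 0.1978/(2π·227) = 1.387×10^-4 m·K/W
ΣR = 1.387×10^-4 m·K/W
ΔT = Q'·ΣR = 9.67×10^5 × 1.387×10^-4 = 134.1 K
Heat flows outward, so T_out = T_in − ΔT = 149 − 134.1 = 14.9 °C

T_out = 14.9 °C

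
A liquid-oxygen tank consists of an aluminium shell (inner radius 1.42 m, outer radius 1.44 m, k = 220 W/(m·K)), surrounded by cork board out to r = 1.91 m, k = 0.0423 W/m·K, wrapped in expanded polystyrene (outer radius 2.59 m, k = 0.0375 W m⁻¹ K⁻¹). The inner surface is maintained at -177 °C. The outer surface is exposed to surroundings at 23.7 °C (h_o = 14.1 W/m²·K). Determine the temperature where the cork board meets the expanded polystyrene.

Treat each layer as a resistance in series:
  R_aluminium = (1/1.42 − 1/1.44)/(4πk) = 0.009781/(4π·220) = 3.538×10^-6 K/W
  R_cork board = (1/1.44 − 1/1.91)/(4πk) = 0.1709/(4π·0.0423) = 0.3215 K/W
  R_expanded polystyrene = (1/1.91 − 1/2.59)/(4πk) = 0.1375/(4π·0.0375) = 0.2917 K/W
  R_conv,out = 1/(4πr²h) = 1/(4π·2.59²·14.1) = 8.413×10^-4 K/W
ΣR = 3.538×10^-6 + 0.3215 + 0.2917 + 8.413×10^-4 = 0.6140 K/W
Q = ΔT/ΣR = (-177 °C − 23.7 °C)/0.6140 = -326.9 W
From the inner boundary to the cork board/expanded polystyrene interface, ΣR_partial = 0.3215 K/W.
T_interface = T_in − Q·ΣR_partial = -177 °C − (-326.9)(0.3215) = -71.9 °C

T = -71.9 °C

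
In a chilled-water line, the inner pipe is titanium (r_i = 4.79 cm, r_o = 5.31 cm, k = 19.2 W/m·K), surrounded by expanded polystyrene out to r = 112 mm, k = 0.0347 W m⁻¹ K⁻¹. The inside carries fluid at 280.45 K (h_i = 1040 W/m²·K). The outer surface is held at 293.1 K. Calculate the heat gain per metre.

Q' = 3.69 W/m

Series thermal resistances, inner to outer:
  R'_conv,in = 1/(2πr h) = 1/(2π·0.0479·1040) = 0.003195 m·K/W
  R'_titanium = ln(0.0531/0.0479)/(2πk) = 0.1031/(2π·19.2) = 8.543×10^-4 m·K/W
  R'_expanded polystyrene = ln(0.112/0.0531)/(2πk) = 0.7463/(2π·0.0347) = 3.423 m·K/W
ΣR = 0.003195 + 8.543×10^-4 + 3.423 = 3.427 m·K/W
Q' = ΔT/ΣR = (280.45 K − 293.1 K)/3.427 = -3.69 W/m
(Negative Q' ⇒ heat flows inward; heat gain = 3.69 W/m.)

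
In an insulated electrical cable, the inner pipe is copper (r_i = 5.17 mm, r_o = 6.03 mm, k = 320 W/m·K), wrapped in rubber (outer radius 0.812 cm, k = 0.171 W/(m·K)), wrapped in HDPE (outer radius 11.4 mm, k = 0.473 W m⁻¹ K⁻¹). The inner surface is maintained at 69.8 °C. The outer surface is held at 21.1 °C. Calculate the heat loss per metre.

Q' = 124 W/m

Series thermal resistances, inner to outer:
  R'_copper = ln(0.00603/0.00517)/(2πk) = 0.1539/(2π·320) = 7.653×10^-5 m·K/W
  R'_rubber = ln(0.00812/0.00603)/(2πk) = 0.2976/(2π·0.171) = 0.2770 m·K/W
  R'_HDPE = ln(0.0114/0.00812)/(2πk) = 0.3393/(2π·0.473) = 0.1142 m·K/W
ΣR = 7.653×10^-5 + 0.2770 + 0.1142 = 0.3913 m·K/W
Q' = ΔT/ΣR = (69.8 °C − 21.1 °C)/0.3913 = 124 W/m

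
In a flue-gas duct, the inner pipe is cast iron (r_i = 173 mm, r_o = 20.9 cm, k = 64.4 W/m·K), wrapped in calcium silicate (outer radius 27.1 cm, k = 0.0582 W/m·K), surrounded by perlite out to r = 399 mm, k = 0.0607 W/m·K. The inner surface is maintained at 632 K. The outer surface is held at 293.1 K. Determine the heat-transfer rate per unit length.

Treat each layer as a resistance in series:
  R'_cast iron = ln(0.209/0.173)/(2πk) = 0.1890/(2π·64.4) = 4.672×10^-4 m·K/W
  R'_calcium silicate = ln(0.271/0.209)/(2πk) = 0.2598/(2π·0.0582) = 0.7104 m·K/W
  R'_perlite = ln(0.399/0.271)/(2πk) = 0.3868/(2π·0.0607) = 1.014 m·K/W
ΣR = 4.672×10^-4 + 0.7104 + 1.014 = 1.725 m·K/W
Q' = ΔT/ΣR = (632 K − 293.1 K)/1.725 = 196 W/m

Q' = 196 W/m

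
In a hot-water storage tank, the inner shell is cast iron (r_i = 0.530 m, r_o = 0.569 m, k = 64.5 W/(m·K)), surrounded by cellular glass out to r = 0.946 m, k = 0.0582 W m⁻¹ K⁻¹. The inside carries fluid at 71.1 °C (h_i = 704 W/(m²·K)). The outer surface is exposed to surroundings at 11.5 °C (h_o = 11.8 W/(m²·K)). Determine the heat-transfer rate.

Treat each layer as a resistance in series:
  R_conv,in = 1/(4πr²h) = 1/(4π·0.530²·704) = 4.024×10^-4 K/W
  R_cast iron = (1/0.530 − 1/0.569)/(4πk) = 0.1293/(4π·64.5) = 1.596×10^-4 K/W
  R_cellular glass = (1/0.569 − 1/0.946)/(4πk) = 0.7004/(4π·0.0582) = 0.9576 K/W
  R_conv,out = 1/(4πr²h) = 1/(4π·0.946²·11.8) = 0.007536 K/W
ΣR = 4.024×10^-4 + 1.596×10^-4 + 0.9576 + 0.007536 = 0.9657 K/W
Q = ΔT/ΣR = (71.1 °C − 11.5 °C)/0.9657 = 61.7 W

Q = 61.7 W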